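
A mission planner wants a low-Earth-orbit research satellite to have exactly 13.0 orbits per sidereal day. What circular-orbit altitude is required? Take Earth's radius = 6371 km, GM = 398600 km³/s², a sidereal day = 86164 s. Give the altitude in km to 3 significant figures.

1260 km

Required period T = 86164 / 13.0 = 6628.0 s.
From T = 2π√(a³/μ): a = (μ T²/4π²)^(1/3) = (398600 × 6628.0² / 4π²)^(1/3) = 7626 km.
Altitude h = a − R = 7626 − 6371 = 1255 km.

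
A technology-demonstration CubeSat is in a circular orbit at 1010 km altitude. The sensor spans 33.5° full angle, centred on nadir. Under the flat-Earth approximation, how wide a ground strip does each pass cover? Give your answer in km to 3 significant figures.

Half-angle = 33.5°/2 = 16.75°.
Swath width ≈ 2h·tan(θ/2) = 2 × 1010 × tan(16.75°) = 608.0 km.

608 km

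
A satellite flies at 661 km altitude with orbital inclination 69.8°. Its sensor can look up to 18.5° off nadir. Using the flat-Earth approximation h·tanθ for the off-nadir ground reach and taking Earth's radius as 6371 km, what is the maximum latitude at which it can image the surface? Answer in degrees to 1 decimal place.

71.8°

For a prograde orbit the ground track reaches latitude ±i = ±69.8°.
Sensor half-swath on the ground ≈ 661·tan(18.5°) = 221 km = 1.99° of latitude.
Maximum observable latitude ≈ 69.8 + 1.99 = 71.8°.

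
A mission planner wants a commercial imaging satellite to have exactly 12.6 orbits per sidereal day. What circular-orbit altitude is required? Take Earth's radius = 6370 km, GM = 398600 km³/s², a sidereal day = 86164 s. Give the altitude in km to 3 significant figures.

Required period T = 86164 / 12.6 = 6838.4 s.
From T = 2π√(a³/μ): a = (μ T²/4π²)^(1/3) = (398600 × 6838.4² / 4π²)^(1/3) = 7787 km.
Altitude h = a − R = 7787 − 6370 = 1417 km.

1420 km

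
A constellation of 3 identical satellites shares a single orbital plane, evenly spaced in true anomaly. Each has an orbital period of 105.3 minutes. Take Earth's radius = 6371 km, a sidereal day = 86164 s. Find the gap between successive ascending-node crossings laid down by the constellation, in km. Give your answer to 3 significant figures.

978 km

T = 105.3 min = 6318.0 s.
Single-satellite node shift = (6318.0/86164) × 360° = 26.40°.
With 3 satellites evenly phased, successive equator crossings are 26.40/3 = 8.799° apart.
That is 8.799 × 111.2 = 978 km at the equator.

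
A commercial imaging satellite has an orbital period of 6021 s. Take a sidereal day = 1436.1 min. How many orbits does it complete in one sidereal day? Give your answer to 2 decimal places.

Orbits per sidereal day = 86166 / 6021.0 = 14.311.

14.31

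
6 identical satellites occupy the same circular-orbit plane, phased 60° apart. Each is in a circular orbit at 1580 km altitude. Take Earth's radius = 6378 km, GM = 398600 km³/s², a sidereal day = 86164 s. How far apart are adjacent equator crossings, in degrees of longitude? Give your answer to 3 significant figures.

Semi-major axis a = 6378 + 1580 = 7958 km. Period T = 2π√(a³/μ) = 2π√(7958³/398600) = 7065.1 s = 117.75 min.
Single-satellite node shift = (7065.1/86164) × 360° = 29.52°.
With 6 satellites evenly phased, successive equator crossings are 29.52/6 = 4.920° apart.

4.92°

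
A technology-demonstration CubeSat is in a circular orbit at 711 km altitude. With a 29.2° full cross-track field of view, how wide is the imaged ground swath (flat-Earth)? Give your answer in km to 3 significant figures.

Half-angle = 29.2°/2 = 14.6°.
Swath width ≈ 2h·tan(θ/2) = 2 × 711 × tan(14.6°) = 370.4 km.

370 km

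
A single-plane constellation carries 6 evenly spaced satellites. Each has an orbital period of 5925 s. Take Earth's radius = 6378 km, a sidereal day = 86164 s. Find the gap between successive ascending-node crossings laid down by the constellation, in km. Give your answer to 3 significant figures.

Single-satellite node shift = (5925.0/86164) × 360° = 24.76°.
With 6 satellites evenly phased, successive equator crossings are 24.76/6 = 4.126° apart.
That is 4.126 × 111.3 = 459 km at the equator.

459 km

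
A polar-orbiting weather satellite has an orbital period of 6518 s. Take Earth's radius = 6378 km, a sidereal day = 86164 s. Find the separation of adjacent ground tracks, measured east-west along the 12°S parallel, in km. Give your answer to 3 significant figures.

Node shift per orbit = (6518.0/86164) × 360° = 27.23°.
Equatorial spacing = 27.23 × 111.3 km/° = 3031 km.
At 12° latitude, spacing = 3031 × cos(12°) = 2965 km.

2970 km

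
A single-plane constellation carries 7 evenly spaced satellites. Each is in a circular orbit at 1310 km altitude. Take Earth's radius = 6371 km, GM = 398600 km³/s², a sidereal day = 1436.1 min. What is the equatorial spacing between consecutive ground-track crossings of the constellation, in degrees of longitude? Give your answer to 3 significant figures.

Semi-major axis a = 6371 + 1310 = 7681 km. Period T = 2π√(a³/μ) = 2π√(7681³/398600) = 6699.4 s = 111.66 min.
Single-satellite node shift = (6699.4/86166) × 360° = 27.99°.
With 7 satellites evenly phased, successive equator crossings are 27.99/7 = 3.999° apart.

4.00°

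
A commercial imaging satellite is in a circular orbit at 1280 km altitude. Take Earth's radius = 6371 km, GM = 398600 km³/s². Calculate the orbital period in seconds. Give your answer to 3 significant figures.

Semi-major axis a = 6371 + 1280 = 7651 km. Period T = 2π√(a³/μ) = 2π√(7651³/398600) = 6660.2 s = 111.00 min.

6660 seconds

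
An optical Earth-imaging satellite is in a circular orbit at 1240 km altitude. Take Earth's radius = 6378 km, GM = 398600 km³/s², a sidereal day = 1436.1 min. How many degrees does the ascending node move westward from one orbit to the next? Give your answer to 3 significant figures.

Semi-major axis a = 6378 + 1240 = 7618 km. Period T = 2π√(a³/μ) = 2π√(7618³/398600) = 6617.2 s = 110.29 min.
During one orbit Earth rotates (6617.2 / 86166) × 360° = 27.65°.

27.6°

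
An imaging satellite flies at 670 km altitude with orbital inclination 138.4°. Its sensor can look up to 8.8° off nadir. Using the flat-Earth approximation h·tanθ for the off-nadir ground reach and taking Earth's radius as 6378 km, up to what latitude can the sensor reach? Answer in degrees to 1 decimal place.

42.5°

Retrograde orbit: the ground track reaches ±(180° − i) = ±(180 − 138.4) = ±41.6°.
Sensor half-swath on the ground ≈ 670·tan(8.8°) = 104 km = 0.93° of latitude.
Maximum observable latitude ≈ 41.6 + 0.93 = 42.5°.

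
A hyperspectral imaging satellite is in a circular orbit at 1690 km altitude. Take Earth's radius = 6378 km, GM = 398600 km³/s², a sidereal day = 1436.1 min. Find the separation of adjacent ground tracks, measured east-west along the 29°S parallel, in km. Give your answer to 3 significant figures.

Semi-major axis a = 6378 + 1690 = 8068 km. Period T = 2π√(a³/μ) = 2π√(8068³/398600) = 7212.1 s = 120.20 min.
Node shift per orbit = (7212.1/86166) × 360° = 30.13°.
Equatorial spacing = 30.13 × 111.3 km/° = 3354 km.
At 29° latitude, spacing = 3354 × cos(29°) = 2934 km.

2930 km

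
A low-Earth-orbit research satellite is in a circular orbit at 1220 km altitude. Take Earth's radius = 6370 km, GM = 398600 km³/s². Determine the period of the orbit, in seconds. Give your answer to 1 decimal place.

6580.7 seconds

Semi-major axis a = 6370 + 1220 = 7590 km. Period T = 2π√(a³/μ) = 2π√(7590³/398600) = 6580.7 s = 109.68 min.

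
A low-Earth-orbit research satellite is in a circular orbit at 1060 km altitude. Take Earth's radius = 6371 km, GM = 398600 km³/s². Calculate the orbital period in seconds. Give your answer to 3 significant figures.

Semi-major axis a = 6371 + 1060 = 7431 km. Period T = 2π√(a³/μ) = 2π√(7431³/398600) = 6375.0 s = 106.25 min.

6380 seconds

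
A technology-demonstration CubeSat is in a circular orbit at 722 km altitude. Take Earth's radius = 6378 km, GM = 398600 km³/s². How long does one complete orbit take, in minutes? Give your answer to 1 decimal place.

Semi-major axis a = 6378 + 722 = 7100 km. Period T = 2π√(a³/μ) = 2π√(7100³/398600) = 5953.9 s = 99.23 min.

99.2 min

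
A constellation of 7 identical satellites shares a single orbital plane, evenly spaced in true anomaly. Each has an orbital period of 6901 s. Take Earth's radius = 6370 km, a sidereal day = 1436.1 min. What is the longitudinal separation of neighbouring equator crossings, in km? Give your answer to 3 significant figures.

458 km

Single-satellite node shift = (6901.0/86166) × 360° = 28.83°.
With 7 satellites evenly phased, successive equator crossings are 28.83/7 = 4.119° apart.
That is 4.119 × 111.2 = 458 km at the equator.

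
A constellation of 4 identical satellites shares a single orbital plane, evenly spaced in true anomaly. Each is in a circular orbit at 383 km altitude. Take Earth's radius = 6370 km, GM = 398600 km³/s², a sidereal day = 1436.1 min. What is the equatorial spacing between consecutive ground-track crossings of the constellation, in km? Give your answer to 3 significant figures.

Semi-major axis a = 6370 + 383 = 6753 km. Period T = 2π√(a³/μ) = 2π√(6753³/398600) = 5522.8 s = 92.05 min.
Single-satellite node shift = (5522.8/86166) × 360° = 23.07°.
With 4 satellites evenly phased, successive equator crossings are 23.07/4 = 5.769° apart.
That is 5.769 × 111.2 = 641 km at the equator.

641 km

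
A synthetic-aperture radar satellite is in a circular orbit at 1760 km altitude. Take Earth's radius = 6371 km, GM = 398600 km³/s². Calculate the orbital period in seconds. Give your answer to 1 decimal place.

7296.7 seconds

Semi-major axis a = 6371 + 1760 = 8131 km. Period T = 2π√(a³/μ) = 2π√(8131³/398600) = 7296.7 s = 121.61 min.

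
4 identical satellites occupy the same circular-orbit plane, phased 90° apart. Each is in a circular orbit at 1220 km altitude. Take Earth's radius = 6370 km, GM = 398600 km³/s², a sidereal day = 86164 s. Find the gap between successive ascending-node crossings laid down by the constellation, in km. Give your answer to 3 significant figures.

Semi-major axis a = 6370 + 1220 = 7590 km. Period T = 2π√(a³/μ) = 2π√(7590³/398600) = 6580.7 s = 109.68 min.
Single-satellite node shift = (6580.7/86164) × 360° = 27.49°.
With 4 satellites evenly phased, successive equator crossings are 27.49/4 = 6.874° apart.
That is 6.874 × 111.2 = 764 km at the equator.

764 km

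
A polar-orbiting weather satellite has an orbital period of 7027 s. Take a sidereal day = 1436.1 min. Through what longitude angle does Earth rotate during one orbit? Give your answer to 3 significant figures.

During one orbit Earth rotates (7027.0 / 86166) × 360° = 29.36°.

29.4°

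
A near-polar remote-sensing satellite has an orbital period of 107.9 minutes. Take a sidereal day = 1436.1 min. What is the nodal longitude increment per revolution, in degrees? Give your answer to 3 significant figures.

27.0°

T = 107.9 min = 6474.0 s.
During one orbit Earth rotates (6474.0 / 86166) × 360° = 27.05°.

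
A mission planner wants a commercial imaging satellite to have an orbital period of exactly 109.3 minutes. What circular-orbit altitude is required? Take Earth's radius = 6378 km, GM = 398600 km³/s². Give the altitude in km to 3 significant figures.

1190 km

T = 109.3 min = 6558.0 s.
From T = 2π√(a³/μ): a = (μ T²/4π²)^(1/3) = (398600 × 6558.0² / 4π²)^(1/3) = 7573 km.
Altitude h = a − R = 7573 − 6378 = 1195 km.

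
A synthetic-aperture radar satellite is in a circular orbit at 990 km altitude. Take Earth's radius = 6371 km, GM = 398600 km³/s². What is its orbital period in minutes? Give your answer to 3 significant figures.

105 min

Semi-major axis a = 6371 + 990 = 7361 km. Period T = 2π√(a³/μ) = 2π√(7361³/398600) = 6285.2 s = 104.75 min.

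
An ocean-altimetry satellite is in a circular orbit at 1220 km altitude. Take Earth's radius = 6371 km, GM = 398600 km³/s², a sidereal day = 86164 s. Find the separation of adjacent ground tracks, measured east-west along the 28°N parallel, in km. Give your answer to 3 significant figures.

Semi-major axis a = 6371 + 1220 = 7591 km. Period T = 2π√(a³/μ) = 2π√(7591³/398600) = 6582.0 s = 109.70 min.
Node shift per orbit = (6582.0/86164) × 360° = 27.50°.
Equatorial spacing = 27.50 × 111.2 km/° = 3058 km.
At 28° latitude, spacing = 3058 × cos(28°) = 2700 km.

2700 km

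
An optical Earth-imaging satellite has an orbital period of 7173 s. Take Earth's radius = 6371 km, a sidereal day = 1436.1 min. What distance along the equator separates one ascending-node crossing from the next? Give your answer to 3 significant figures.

3330 km

During one orbit Earth rotates (7173.0 / 86166) × 360° = 29.97°.
At the equator that is 29.97° × (2π·6371/360) km/° = 29.97 × 111.2 = 3332 km.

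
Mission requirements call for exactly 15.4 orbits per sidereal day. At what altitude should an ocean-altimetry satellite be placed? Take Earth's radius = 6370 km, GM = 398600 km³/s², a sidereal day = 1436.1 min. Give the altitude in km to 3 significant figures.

Required period T = 86166 / 15.4 = 5595.2 s.
From T = 2π√(a³/μ): a = (μ T²/4π²)^(1/3) = (398600 × 5595.2² / 4π²)^(1/3) = 6812 km.
Altitude h = a − R = 6812 − 6370 = 442 km.

442 km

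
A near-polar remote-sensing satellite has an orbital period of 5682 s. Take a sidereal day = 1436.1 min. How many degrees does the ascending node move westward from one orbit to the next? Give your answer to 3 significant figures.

23.7°

During one orbit Earth rotates (5682.0 / 86166) × 360° = 23.74°.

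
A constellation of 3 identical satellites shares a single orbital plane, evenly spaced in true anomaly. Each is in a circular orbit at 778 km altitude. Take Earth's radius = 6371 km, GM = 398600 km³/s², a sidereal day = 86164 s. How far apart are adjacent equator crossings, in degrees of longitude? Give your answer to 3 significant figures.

8.38°

Semi-major axis a = 6371 + 778 = 7149 km. Period T = 2π√(a³/μ) = 2π√(7149³/398600) = 6015.6 s = 100.26 min.
Single-satellite node shift = (6015.6/86164) × 360° = 25.13°.
With 3 satellites evenly phased, successive equator crossings are 25.13/3 = 8.378° apart.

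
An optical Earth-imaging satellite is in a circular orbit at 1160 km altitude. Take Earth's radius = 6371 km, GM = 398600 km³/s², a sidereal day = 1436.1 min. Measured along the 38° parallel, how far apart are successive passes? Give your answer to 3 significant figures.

2380 km

Semi-major axis a = 6371 + 1160 = 7531 km. Period T = 2π√(a³/μ) = 2π√(7531³/398600) = 6504.1 s = 108.40 min.
Node shift per orbit = (6504.1/86166) × 360° = 27.17°.
Equatorial spacing = 27.17 × 111.2 km/° = 3022 km.
At 38° latitude, spacing = 3022 × cos(38°) = 2381 km.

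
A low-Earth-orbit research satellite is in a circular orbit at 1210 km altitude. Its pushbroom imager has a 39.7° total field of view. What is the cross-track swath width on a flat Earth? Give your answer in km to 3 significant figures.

874 km

Half-angle = 39.7°/2 = 19.85°.
Swath width ≈ 2h·tan(θ/2) = 2 × 1210 × tan(19.85°) = 873.6 km.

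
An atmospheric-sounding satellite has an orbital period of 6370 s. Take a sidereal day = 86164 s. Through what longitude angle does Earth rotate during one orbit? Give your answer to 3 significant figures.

During one orbit Earth rotates (6370.0 / 86164) × 360° = 26.61°.

26.6°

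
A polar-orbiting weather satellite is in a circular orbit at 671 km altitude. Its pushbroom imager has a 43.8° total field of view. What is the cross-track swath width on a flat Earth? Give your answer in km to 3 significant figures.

Half-angle = 43.8°/2 = 21.9°.
Swath width ≈ 2h·tan(θ/2) = 2 × 671 × tan(21.9°) = 539.5 km.

539 km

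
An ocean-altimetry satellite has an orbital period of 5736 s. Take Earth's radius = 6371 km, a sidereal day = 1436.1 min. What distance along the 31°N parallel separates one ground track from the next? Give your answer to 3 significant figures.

2280 km

Node shift per orbit = (5736.0/86166) × 360° = 23.96°.
Equatorial spacing = 23.96 × 111.2 km/° = 2665 km.
At 31° latitude, spacing = 2665 × cos(31°) = 2284 km.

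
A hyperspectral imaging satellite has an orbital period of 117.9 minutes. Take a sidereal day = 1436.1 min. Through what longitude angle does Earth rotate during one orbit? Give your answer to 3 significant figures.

29.6°

T = 117.9 min = 7074.0 s.
During one orbit Earth rotates (7074.0 / 86166) × 360° = 29.56°.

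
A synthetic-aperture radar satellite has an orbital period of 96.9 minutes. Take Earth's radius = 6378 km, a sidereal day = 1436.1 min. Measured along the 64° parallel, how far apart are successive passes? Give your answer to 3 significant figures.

T = 96.9 min = 5814.0 s.
Node shift per orbit = (5814.0/86166) × 360° = 24.29°.
Equatorial spacing = 24.29 × 111.3 km/° = 2704 km.
At 64° latitude, spacing = 2704 × cos(64°) = 1185 km.

1190 km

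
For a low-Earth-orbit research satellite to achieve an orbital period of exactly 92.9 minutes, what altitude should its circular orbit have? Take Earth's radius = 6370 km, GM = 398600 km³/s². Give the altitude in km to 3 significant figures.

425 km

T = 92.9 min = 5574.0 s.
From T = 2π√(a³/μ): a = (μ T²/4π²)^(1/3) = (398600 × 5574.0² / 4π²)^(1/3) = 6795 km.
Altitude h = a − R = 6795 − 6370 = 425 km.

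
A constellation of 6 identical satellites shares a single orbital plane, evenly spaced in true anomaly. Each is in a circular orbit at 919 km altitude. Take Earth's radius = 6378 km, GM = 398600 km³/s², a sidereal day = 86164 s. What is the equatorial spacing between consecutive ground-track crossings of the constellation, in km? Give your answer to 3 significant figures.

Semi-major axis a = 6378 + 919 = 7297 km. Period T = 2π√(a³/μ) = 2π√(7297³/398600) = 6203.4 s = 103.39 min.
Single-satellite node shift = (6203.4/86164) × 360° = 25.92°.
With 6 satellites evenly phased, successive equator crossings are 25.92/6 = 4.320° apart.
That is 4.320 × 111.3 = 481 km at the equator.

481 km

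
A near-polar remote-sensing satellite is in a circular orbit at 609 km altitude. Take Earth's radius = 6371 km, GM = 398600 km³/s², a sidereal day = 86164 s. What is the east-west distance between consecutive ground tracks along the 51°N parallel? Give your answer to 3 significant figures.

1700 km

Semi-major axis a = 6371 + 609 = 6980 km. Period T = 2π√(a³/μ) = 2π√(6980³/398600) = 5803.6 s = 96.73 min.
Node shift per orbit = (5803.6/86164) × 360° = 24.25°.
Equatorial spacing = 24.25 × 111.2 km/° = 2696 km.
At 51° latitude, spacing = 2696 × cos(51°) = 1697 km.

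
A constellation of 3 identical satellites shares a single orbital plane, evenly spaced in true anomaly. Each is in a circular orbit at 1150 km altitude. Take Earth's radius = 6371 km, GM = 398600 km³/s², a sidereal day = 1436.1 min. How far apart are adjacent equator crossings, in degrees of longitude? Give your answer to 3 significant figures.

Semi-major axis a = 6371 + 1150 = 7521 km. Period T = 2π√(a³/μ) = 2π√(7521³/398600) = 6491.2 s = 108.19 min.
Single-satellite node shift = (6491.2/86166) × 360° = 27.12°.
With 3 satellites evenly phased, successive equator crossings are 27.12/3 = 9.040° apart.

9.04°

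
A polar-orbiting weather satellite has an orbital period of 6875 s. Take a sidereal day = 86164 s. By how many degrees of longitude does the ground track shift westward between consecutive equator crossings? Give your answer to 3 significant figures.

During one orbit Earth rotates (6875.0 / 86164) × 360° = 28.72°.

28.7°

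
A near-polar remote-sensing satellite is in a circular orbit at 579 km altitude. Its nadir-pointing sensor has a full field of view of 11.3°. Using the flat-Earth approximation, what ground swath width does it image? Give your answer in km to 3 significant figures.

Half-angle = 11.3°/2 = 5.65°.
Swath width ≈ 2h·tan(θ/2) = 2 × 579 × tan(5.65°) = 114.6 km.

115 km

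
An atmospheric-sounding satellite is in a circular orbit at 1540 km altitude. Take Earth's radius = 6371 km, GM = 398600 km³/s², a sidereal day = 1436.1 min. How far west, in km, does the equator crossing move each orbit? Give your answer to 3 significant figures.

3250 km

Semi-major axis a = 6371 + 1540 = 7911 km. Period T = 2π√(a³/μ) = 2π√(7911³/398600) = 7002.6 s = 116.71 min.
During one orbit Earth rotates (7002.6 / 86166) × 360° = 29.26°.
At the equator that is 29.26° × (2π·6371/360) km/° = 29.26 × 111.2 = 3253 km.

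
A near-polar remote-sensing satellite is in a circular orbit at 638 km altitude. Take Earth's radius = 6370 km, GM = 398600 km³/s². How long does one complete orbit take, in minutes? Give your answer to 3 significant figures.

Semi-major axis a = 6370 + 638 = 7008 km. Period T = 2π√(a³/μ) = 2π√(7008³/398600) = 5838.5 s = 97.31 min.

97.3 min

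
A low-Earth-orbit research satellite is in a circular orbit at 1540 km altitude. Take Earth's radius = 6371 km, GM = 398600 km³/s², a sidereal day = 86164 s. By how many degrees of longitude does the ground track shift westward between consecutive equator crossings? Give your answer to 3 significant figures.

29.3°

Semi-major axis a = 6371 + 1540 = 7911 km. Period T = 2π√(a³/μ) = 2π√(7911³/398600) = 7002.6 s = 116.71 min.
During one orbit Earth rotates (7002.6 / 86164) × 360° = 29.26°.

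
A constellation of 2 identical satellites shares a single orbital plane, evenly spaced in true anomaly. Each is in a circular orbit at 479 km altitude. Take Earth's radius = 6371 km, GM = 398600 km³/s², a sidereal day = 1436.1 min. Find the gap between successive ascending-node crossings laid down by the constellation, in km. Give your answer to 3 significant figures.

1310 km

Semi-major axis a = 6371 + 479 = 6850 km. Period T = 2π√(a³/μ) = 2π√(6850³/398600) = 5642.2 s = 94.04 min.
Single-satellite node shift = (5642.2/86166) × 360° = 23.57°.
With 2 satellites evenly phased, successive equator crossings are 23.57/2 = 11.786° apart.
That is 11.786 × 111.2 = 1311 km at the equator.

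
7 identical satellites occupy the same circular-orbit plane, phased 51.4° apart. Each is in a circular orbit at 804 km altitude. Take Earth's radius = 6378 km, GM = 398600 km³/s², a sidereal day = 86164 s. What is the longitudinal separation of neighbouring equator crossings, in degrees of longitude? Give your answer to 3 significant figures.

3.62°

Semi-major axis a = 6378 + 804 = 7182 km. Period T = 2π√(a³/μ) = 2π√(7182³/398600) = 6057.3 s = 100.96 min.
Single-satellite node shift = (6057.3/86164) × 360° = 25.31°.
With 7 satellites evenly phased, successive equator crossings are 25.31/7 = 3.615° apart.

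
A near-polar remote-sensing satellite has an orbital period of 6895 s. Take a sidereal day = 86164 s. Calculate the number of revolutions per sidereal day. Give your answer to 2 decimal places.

Orbits per sidereal day = 86164 / 6895.0 = 12.497.

12.50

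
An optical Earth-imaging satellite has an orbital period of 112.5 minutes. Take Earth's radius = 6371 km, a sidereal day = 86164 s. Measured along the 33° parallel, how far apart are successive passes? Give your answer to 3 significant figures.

T = 112.5 min = 6750.0 s.
Node shift per orbit = (6750.0/86164) × 360° = 28.20°.
Equatorial spacing = 28.20 × 111.2 km/° = 3136 km.
At 33° latitude, spacing = 3136 × cos(33°) = 2630 km.

2630 km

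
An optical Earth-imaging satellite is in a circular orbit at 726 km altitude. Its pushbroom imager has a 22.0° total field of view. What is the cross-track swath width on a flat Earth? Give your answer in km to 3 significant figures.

282 km

Half-angle = 22.0°/2 = 11°.
Swath width ≈ 2h·tan(θ/2) = 2 × 726 × tan(11°) = 282.2 km.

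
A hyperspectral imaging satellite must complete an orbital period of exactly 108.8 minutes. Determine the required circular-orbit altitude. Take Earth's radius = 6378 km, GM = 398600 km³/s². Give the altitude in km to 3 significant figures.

1170 km

T = 108.8 min = 6528.0 s.
From T = 2π√(a³/μ): a = (μ T²/4π²)^(1/3) = (398600 × 6528.0² / 4π²)^(1/3) = 7549 km.
Altitude h = a − R = 7549 − 6378 = 1171 km.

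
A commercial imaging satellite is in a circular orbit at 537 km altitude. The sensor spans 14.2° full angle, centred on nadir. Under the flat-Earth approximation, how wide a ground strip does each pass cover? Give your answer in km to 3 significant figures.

134 km

Half-angle = 14.2°/2 = 7.1°.
Swath width ≈ 2h·tan(θ/2) = 2 × 537 × tan(7.1°) = 133.8 km.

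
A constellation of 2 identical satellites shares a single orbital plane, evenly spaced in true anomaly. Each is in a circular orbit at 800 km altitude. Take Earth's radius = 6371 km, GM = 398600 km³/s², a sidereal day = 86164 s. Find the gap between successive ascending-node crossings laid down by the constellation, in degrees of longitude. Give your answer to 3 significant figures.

Semi-major axis a = 6371 + 800 = 7171 km. Period T = 2π√(a³/μ) = 2π√(7171³/398600) = 6043.4 s = 100.72 min.
Single-satellite node shift = (6043.4/86164) × 360° = 25.25°.
With 2 satellites evenly phased, successive equator crossings are 25.25/2 = 12.625° apart.

12.6°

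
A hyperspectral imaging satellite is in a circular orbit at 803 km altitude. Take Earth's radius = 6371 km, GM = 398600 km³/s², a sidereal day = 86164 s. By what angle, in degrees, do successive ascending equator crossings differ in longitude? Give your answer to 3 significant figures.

Semi-major axis a = 6371 + 803 = 7174 km. Period T = 2π√(a³/μ) = 2π√(7174³/398600) = 6047.2 s = 100.79 min.
During one orbit Earth rotates (6047.2 / 86164) × 360° = 25.27°.

25.3°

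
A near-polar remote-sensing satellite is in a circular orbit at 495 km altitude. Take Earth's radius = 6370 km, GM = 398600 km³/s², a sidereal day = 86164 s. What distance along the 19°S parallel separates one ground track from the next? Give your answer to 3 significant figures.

Semi-major axis a = 6370 + 495 = 6865 km. Period T = 2π√(a³/μ) = 2π√(6865³/398600) = 5660.7 s = 94.35 min.
Node shift per orbit = (5660.7/86164) × 360° = 23.65°.
Equatorial spacing = 23.65 × 111.2 km/° = 2629 km.
At 19° latitude, spacing = 2629 × cos(19°) = 2486 km.

2490 km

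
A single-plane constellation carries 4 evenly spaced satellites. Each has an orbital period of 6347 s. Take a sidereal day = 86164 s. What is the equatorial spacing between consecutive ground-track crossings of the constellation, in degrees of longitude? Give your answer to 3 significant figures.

Single-satellite node shift = (6347.0/86164) × 360° = 26.52°.
With 4 satellites evenly phased, successive equator crossings are 26.52/4 = 6.630° apart.

6.63°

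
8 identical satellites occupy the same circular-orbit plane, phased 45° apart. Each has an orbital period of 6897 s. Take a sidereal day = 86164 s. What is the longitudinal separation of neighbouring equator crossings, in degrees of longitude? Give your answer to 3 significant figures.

3.60°

Single-satellite node shift = (6897.0/86164) × 360° = 28.82°.
With 8 satellites evenly phased, successive equator crossings are 28.82/8 = 3.602° apart.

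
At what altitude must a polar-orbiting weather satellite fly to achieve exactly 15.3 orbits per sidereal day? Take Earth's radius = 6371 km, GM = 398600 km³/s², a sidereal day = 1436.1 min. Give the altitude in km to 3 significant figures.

Required period T = 86166 / 15.3 = 5631.8 s.
From T = 2π√(a³/μ): a = (μ T²/4π²)^(1/3) = (398600 × 5631.8² / 4π²)^(1/3) = 6842 km.
Altitude h = a − R = 6842 − 6371 = 471 km.

471 km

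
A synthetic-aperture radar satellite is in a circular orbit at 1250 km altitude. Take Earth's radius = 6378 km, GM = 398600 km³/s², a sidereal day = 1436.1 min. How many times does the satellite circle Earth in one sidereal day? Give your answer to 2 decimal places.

13.00

Semi-major axis a = 6378 + 1250 = 7628 km. Period T = 2π√(a³/μ) = 2π√(7628³/398600) = 6630.2 s = 110.50 min.
Orbits per sidereal day = 86166 / 6630.2 = 12.996.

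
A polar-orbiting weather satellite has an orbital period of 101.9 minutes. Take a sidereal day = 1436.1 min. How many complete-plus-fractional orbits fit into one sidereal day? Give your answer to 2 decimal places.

14.09

T = 101.9 min = 6114.0 s.
Orbits per sidereal day = 86166 / 6114.0 = 14.093.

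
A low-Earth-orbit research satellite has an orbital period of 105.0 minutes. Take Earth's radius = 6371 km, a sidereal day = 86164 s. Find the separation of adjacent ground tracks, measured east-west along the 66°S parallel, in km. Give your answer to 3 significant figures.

T = 105.0 min = 6300.0 s.
Node shift per orbit = (6300.0/86164) × 360° = 26.32°.
Equatorial spacing = 26.32 × 111.2 km/° = 2927 km.
At 66° latitude, spacing = 2927 × cos(66°) = 1190 km.

1190 km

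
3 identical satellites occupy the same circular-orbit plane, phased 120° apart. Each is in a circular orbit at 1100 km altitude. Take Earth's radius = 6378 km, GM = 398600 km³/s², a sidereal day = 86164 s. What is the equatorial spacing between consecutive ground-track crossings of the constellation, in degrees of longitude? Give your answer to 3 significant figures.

8.96°

Semi-major axis a = 6378 + 1100 = 7478 km. Period T = 2π√(a³/μ) = 2π√(7478³/398600) = 6435.6 s = 107.26 min.
Single-satellite node shift = (6435.6/86164) × 360° = 26.89°.
With 3 satellites evenly phased, successive equator crossings are 26.89/3 = 8.963° apart.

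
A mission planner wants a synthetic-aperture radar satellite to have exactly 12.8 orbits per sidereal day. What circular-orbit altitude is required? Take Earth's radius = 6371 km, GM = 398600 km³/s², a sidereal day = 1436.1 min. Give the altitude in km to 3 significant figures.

Required period T = 86166 / 12.8 = 6731.7 s.
From T = 2π√(a³/μ): a = (μ T²/4π²)^(1/3) = (398600 × 6731.7² / 4π²)^(1/3) = 7706 km.
Altitude h = a − R = 7706 − 6371 = 1335 km.

1330 km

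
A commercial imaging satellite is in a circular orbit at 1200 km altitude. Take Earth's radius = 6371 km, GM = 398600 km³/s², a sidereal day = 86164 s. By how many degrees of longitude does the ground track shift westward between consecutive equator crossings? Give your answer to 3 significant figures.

27.4°

Semi-major axis a = 6371 + 1200 = 7571 km. Period T = 2π√(a³/μ) = 2π√(7571³/398600) = 6556.0 s = 109.27 min.
During one orbit Earth rotates (6556.0 / 86164) × 360° = 27.39°.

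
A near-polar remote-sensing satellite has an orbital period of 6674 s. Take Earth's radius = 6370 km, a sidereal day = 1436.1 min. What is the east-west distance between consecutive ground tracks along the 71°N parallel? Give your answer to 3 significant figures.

Node shift per orbit = (6674.0/86166) × 360° = 27.88°.
Equatorial spacing = 27.88 × 111.2 km/° = 3100 km.
At 71° latitude, spacing = 3100 × cos(71°) = 1009 km.

1010 km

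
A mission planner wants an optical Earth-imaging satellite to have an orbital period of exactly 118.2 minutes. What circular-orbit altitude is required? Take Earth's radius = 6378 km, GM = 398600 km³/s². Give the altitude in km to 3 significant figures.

T = 118.2 min = 7092.0 s.
From T = 2π√(a³/μ): a = (μ T²/4π²)^(1/3) = (398600 × 7092.0² / 4π²)^(1/3) = 7978 km.
Altitude h = a − R = 7978 − 6378 = 1600 km.

1600 km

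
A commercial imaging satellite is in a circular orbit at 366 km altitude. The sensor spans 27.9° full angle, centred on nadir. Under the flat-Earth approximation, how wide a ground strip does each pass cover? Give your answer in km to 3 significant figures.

182 km

Half-angle = 27.9°/2 = 13.95°.
Swath width ≈ 2h·tan(θ/2) = 2 × 366 × tan(13.95°) = 181.8 km.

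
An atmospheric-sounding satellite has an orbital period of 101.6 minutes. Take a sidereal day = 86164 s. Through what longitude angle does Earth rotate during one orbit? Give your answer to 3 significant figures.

T = 101.6 min = 6096.0 s.
During one orbit Earth rotates (6096.0 / 86164) × 360° = 25.47°.

25.5°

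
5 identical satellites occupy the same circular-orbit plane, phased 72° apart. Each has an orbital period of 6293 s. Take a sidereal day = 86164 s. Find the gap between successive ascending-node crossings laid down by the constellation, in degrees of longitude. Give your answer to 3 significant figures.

5.26°

Single-satellite node shift = (6293.0/86164) × 360° = 26.29°.
With 5 satellites evenly phased, successive equator crossings are 26.29/5 = 5.259° apart.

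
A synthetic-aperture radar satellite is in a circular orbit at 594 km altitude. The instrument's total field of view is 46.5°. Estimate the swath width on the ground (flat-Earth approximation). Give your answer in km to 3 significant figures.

510 km

Half-angle = 46.5°/2 = 23.25°.
Swath width ≈ 2h·tan(θ/2) = 2 × 594 × tan(23.25°) = 510.4 km.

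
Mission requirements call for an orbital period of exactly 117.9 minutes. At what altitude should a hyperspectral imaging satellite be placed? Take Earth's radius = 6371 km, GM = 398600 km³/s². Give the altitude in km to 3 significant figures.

1590 km

T = 117.9 min = 7074.0 s.
From T = 2π√(a³/μ): a = (μ T²/4π²)^(1/3) = (398600 × 7074.0² / 4π²)^(1/3) = 7965 km.
Altitude h = a − R = 7965 − 6371 = 1594 km.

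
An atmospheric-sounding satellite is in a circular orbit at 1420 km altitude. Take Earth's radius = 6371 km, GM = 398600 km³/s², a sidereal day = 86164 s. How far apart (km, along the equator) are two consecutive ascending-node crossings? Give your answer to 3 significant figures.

3180 km

Semi-major axis a = 6371 + 1420 = 7791 km. Period T = 2π√(a³/μ) = 2π√(7791³/398600) = 6843.9 s = 114.06 min.
During one orbit Earth rotates (6843.9 / 86164) × 360° = 28.59°.
At the equator that is 28.59° × (2π·6371/360) km/° = 28.59 × 111.2 = 3180 km.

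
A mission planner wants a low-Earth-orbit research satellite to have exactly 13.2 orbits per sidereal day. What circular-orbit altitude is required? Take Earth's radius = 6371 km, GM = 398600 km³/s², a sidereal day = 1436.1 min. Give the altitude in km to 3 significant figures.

1180 km

Required period T = 86166 / 13.2 = 6527.7 s.
From T = 2π√(a³/μ): a = (μ T²/4π²)^(1/3) = (398600 × 6527.7² / 4π²)^(1/3) = 7549 km.
Altitude h = a − R = 7549 − 6371 = 1178 km.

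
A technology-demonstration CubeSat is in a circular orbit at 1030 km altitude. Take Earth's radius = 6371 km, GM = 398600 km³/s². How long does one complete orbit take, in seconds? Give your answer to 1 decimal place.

Semi-major axis a = 6371 + 1030 = 7401 km. Period T = 2π√(a³/μ) = 2π√(7401³/398600) = 6336.5 s = 105.61 min.

6336.5 seconds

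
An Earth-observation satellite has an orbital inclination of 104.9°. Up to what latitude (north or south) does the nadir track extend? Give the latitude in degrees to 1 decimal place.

75.1°

Retrograde orbit: the ground track reaches ±(180° − i) = ±(180 − 104.9) = ±75.1°.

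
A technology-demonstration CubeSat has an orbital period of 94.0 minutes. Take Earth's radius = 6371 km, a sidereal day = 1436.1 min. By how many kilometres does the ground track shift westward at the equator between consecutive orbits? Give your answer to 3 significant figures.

2620 km

T = 94.0 min = 5640.0 s.
During one orbit Earth rotates (5640.0 / 86166) × 360° = 23.56°.
At the equator that is 23.56° × (2π·6371/360) km/° = 23.56 × 111.2 = 2620 km.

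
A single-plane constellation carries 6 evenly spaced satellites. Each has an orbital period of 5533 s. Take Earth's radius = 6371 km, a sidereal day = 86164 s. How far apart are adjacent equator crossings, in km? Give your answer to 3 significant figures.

Single-satellite node shift = (5533.0/86164) × 360° = 23.12°.
With 6 satellites evenly phased, successive equator crossings are 23.12/6 = 3.853° apart.
That is 3.853 × 111.2 = 428 km at the equator.

428 km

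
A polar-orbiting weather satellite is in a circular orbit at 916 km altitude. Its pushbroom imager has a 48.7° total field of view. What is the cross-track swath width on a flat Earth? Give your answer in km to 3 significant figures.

829 km

Half-angle = 48.7°/2 = 24.35°.
Swath width ≈ 2h·tan(θ/2) = 2 × 916 × tan(24.35°) = 829.1 km.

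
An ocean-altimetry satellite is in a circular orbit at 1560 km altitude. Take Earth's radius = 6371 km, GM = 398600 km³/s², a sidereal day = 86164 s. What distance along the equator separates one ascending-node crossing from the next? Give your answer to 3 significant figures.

3270 km

Semi-major axis a = 6371 + 1560 = 7931 km. Period T = 2π√(a³/μ) = 2π√(7931³/398600) = 7029.2 s = 117.15 min.
During one orbit Earth rotates (7029.2 / 86164) × 360° = 29.37°.
At the equator that is 29.37° × (2π·6371/360) km/° = 29.37 × 111.2 = 3266 km.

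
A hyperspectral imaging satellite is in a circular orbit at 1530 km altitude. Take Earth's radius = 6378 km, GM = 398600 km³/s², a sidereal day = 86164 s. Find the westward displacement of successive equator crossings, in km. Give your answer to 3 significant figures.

Semi-major axis a = 6378 + 1530 = 7908 km. Period T = 2π√(a³/μ) = 2π√(7908³/398600) = 6998.6 s = 116.64 min.
During one orbit Earth rotates (6998.6 / 86164) × 360° = 29.24°.
At the equator that is 29.24° × (2π·6378/360) km/° = 29.24 × 111.3 = 3255 km.

3250 km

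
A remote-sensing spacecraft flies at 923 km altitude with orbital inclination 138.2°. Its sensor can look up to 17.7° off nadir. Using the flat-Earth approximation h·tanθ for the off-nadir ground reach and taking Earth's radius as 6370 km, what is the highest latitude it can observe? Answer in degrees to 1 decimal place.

Retrograde orbit: the ground track reaches ±(180° − i) = ±(180 − 138.2) = ±41.8°.
Sensor half-swath on the ground ≈ 923·tan(17.7°) = 295 km = 2.65° of latitude.
Maximum observable latitude ≈ 41.8 + 2.65 = 44.4°.

44.4°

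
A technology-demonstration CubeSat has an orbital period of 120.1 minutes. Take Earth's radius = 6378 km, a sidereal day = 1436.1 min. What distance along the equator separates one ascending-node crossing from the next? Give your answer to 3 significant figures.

3350 km

T = 120.1 min = 7206.0 s.
During one orbit Earth rotates (7206.0 / 86166) × 360° = 30.11°.
At the equator that is 30.11° × (2π·6378/360) km/° = 30.11 × 111.3 = 3351 km.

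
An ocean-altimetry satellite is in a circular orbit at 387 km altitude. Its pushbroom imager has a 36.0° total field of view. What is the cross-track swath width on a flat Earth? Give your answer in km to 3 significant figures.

251 km

Half-angle = 36.0°/2 = 18°.
Swath width ≈ 2h·tan(θ/2) = 2 × 387 × tan(18°) = 251.5 km.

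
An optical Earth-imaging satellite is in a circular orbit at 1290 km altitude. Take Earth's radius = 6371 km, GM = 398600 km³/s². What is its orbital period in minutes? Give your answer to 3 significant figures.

111 min

Semi-major axis a = 6371 + 1290 = 7661 km. Period T = 2π√(a³/μ) = 2π√(7661³/398600) = 6673.3 s = 111.22 min.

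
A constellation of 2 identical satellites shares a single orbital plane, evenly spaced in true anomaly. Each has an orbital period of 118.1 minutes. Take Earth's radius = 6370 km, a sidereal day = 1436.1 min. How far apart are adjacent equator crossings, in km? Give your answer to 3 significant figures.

T = 118.1 min = 7086.0 s.
Single-satellite node shift = (7086.0/86166) × 360° = 29.61°.
With 2 satellites evenly phased, successive equator crossings are 29.61/2 = 14.803° apart.
That is 14.803 × 111.2 = 1646 km at the equator.

1650 km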